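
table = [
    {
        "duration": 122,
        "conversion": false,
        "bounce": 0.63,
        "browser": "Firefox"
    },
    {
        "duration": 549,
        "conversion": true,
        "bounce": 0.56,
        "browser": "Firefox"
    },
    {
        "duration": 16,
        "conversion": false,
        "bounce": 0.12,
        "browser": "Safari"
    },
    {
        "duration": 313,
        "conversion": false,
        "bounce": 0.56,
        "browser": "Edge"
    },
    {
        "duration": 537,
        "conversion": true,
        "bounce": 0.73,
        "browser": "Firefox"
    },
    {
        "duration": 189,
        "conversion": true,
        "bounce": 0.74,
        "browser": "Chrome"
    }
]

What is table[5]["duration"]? 189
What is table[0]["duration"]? 122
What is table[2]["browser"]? "Safari"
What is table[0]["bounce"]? 0.63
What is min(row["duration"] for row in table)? 16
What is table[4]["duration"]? 537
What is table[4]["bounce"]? 0.73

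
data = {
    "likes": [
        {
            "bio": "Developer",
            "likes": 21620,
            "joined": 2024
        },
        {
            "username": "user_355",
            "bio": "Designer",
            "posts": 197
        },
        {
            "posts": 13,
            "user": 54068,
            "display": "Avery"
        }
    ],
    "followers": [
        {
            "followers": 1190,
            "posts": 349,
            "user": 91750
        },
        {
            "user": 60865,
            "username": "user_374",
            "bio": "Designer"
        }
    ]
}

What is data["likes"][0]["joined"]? 2024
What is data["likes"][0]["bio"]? "Developer"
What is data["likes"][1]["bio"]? "Designer"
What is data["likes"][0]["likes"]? 21620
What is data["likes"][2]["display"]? "Avery"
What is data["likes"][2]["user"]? 54068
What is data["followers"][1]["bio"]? "Designer"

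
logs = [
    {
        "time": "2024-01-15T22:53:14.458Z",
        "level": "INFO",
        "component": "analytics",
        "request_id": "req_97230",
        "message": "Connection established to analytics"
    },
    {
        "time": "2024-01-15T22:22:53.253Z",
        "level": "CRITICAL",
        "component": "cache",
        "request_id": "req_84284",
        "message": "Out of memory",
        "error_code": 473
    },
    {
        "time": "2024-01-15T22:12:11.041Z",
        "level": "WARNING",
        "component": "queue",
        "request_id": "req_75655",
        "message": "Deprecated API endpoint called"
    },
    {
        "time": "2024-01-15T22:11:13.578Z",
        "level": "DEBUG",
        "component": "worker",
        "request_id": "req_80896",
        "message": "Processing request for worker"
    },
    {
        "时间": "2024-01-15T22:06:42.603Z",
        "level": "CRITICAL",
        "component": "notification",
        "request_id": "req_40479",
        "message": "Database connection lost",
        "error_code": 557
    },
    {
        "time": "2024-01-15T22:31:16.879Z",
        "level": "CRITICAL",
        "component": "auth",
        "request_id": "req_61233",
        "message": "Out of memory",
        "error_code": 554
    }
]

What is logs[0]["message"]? "Connection established to analytics"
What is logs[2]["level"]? "WARNING"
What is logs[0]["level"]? "INFO"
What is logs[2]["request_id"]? "req_75655"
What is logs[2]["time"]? "2024-01-15T22:12:11.041Z"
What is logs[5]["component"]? "auth"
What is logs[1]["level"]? "CRITICAL"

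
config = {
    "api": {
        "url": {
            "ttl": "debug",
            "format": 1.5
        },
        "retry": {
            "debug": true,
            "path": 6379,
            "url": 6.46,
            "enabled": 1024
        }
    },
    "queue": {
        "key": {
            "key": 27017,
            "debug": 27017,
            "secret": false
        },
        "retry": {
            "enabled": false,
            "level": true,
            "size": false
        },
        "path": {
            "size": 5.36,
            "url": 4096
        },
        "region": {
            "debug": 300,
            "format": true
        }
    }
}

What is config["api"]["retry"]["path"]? 6379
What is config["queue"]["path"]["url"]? 4096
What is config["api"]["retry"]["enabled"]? 1024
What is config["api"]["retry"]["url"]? 6.46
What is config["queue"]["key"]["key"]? 27017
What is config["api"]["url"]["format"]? 1.5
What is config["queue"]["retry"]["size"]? False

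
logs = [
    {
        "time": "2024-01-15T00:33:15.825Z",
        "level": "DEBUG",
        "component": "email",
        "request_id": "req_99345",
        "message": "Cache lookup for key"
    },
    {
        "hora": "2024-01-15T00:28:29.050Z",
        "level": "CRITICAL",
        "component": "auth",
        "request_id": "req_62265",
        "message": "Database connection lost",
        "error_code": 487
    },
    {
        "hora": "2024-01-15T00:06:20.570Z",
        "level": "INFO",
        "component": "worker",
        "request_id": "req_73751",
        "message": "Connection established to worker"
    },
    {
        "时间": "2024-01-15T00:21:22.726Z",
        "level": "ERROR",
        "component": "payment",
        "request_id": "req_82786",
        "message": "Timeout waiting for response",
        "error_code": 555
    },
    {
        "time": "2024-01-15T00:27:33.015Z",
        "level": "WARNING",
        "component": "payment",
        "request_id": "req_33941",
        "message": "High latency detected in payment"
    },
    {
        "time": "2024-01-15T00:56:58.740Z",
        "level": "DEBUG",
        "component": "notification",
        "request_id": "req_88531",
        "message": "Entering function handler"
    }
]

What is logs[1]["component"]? "auth"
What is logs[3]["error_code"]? 555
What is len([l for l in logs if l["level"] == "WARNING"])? 1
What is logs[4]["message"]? "High latency detected in payment"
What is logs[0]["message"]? "Cache lookup for key"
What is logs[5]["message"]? "Entering function handler"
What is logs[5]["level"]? "DEBUG"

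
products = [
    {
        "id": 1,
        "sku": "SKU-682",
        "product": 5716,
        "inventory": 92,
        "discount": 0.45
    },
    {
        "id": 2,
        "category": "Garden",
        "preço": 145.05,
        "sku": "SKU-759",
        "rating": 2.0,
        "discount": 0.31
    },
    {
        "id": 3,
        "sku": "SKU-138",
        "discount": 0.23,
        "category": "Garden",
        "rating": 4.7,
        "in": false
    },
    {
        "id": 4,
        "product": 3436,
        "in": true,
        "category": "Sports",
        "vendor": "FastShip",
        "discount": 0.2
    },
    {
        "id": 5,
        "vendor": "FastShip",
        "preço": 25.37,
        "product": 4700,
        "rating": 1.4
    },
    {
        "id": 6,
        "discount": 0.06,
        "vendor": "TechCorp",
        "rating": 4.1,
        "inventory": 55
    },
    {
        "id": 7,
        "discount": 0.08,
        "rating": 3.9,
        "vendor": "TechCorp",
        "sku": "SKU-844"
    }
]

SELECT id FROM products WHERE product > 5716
[]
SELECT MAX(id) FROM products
7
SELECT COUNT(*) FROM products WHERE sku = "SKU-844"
1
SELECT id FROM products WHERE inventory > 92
[]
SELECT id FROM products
[1, 2, 3, 4, 5, 6, 7]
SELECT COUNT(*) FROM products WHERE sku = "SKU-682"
1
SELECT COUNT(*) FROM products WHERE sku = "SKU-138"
1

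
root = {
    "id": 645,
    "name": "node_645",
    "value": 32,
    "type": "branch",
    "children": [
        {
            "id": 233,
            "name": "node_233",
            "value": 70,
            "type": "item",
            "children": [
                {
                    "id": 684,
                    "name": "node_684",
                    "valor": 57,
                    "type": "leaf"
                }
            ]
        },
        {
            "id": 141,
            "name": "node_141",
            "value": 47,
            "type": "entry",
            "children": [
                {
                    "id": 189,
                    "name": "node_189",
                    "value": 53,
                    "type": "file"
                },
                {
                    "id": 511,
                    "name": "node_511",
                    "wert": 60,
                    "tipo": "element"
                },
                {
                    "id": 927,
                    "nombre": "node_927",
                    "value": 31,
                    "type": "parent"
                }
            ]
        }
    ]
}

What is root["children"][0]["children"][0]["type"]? "leaf"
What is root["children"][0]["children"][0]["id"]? 684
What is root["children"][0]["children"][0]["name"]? "node_684"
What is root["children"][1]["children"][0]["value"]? 53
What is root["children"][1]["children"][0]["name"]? "node_189"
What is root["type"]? "branch"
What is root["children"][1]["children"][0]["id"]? 189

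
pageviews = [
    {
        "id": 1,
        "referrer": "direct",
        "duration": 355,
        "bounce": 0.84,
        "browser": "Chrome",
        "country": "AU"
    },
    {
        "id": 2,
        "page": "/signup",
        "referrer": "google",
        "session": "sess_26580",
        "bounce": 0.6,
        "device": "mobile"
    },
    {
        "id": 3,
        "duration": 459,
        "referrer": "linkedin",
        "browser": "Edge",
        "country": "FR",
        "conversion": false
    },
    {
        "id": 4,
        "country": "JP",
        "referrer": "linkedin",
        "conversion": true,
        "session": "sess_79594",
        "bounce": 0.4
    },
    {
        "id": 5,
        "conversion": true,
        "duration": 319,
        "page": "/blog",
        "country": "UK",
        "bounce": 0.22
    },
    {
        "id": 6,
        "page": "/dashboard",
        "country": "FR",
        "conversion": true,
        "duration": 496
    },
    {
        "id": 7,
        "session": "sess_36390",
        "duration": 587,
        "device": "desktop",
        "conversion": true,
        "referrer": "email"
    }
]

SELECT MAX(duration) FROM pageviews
587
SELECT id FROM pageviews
[1, 2, 3, 4, 5, 6, 7]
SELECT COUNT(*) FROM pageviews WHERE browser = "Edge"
1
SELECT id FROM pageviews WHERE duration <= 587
[1, 3, 5, 6, 7]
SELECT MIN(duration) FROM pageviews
319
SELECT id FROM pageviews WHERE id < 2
[1]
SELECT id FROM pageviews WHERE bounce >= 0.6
[1, 2]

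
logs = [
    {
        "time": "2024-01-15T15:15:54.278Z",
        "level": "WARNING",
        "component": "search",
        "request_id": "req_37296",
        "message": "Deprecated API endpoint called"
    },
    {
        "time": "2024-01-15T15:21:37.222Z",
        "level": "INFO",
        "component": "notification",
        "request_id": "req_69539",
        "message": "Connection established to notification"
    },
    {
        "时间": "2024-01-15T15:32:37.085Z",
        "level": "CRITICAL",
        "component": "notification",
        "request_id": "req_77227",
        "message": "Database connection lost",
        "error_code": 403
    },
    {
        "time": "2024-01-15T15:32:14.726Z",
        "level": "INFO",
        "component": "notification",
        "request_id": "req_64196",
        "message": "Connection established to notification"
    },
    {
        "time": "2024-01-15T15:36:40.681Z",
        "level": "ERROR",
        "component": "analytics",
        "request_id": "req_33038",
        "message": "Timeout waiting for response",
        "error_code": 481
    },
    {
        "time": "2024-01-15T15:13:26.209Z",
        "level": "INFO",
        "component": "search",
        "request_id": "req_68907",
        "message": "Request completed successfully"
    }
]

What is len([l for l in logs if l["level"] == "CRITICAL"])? 1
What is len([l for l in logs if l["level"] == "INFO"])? 3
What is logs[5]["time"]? "2024-01-15T15:13:26.209Z"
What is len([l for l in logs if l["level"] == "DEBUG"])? 0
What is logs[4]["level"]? "ERROR"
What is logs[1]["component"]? "notification"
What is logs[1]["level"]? "INFO"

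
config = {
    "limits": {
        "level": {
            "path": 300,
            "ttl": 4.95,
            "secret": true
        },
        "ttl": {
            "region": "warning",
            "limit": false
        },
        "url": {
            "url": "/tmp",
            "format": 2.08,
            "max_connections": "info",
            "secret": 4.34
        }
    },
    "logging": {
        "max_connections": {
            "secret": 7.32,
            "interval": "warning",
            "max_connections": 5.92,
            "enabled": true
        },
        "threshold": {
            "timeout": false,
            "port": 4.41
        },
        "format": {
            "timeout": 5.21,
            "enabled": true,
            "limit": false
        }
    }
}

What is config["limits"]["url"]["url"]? "/tmp"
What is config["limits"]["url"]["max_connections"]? "info"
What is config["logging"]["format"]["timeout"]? 5.21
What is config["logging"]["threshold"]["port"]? 4.41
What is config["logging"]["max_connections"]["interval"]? "warning"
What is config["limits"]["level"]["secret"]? True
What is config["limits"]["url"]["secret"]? 4.34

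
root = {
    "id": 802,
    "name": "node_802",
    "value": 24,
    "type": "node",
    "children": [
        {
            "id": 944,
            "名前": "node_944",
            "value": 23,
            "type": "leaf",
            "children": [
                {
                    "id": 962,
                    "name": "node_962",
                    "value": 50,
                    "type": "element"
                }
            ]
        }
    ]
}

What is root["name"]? "node_802"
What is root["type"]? "node"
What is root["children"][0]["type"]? "leaf"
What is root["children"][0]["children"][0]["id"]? 962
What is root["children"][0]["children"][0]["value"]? 50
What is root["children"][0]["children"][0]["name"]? "node_962"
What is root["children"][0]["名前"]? "node_944"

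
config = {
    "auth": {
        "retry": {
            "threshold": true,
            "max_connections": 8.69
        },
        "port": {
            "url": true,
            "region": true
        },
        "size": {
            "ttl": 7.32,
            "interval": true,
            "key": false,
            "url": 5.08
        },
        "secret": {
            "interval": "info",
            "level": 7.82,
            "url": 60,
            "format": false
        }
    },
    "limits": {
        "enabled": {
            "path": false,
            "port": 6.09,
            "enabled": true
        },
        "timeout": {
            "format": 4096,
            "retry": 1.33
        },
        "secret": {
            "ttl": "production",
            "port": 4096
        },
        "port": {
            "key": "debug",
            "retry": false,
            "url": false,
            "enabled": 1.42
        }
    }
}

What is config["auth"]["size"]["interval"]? True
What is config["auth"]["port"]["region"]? True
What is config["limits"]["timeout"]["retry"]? 1.33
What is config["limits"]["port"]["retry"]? False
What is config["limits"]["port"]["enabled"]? 1.42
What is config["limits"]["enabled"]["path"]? False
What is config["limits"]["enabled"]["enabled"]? True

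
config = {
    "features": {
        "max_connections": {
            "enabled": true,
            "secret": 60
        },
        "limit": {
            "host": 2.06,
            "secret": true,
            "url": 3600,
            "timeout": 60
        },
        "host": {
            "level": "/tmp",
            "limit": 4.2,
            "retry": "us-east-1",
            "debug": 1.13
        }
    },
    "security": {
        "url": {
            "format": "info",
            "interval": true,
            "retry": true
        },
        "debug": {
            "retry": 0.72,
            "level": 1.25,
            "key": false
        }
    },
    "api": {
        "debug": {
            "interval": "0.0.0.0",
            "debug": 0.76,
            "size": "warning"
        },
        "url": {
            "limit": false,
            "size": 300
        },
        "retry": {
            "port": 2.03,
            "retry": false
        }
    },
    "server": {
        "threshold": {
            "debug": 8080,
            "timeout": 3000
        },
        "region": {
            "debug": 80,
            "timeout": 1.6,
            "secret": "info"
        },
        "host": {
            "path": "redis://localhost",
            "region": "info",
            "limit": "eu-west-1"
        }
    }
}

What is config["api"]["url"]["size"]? 300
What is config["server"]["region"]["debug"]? 80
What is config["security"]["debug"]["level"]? 1.25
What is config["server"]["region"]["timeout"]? 1.6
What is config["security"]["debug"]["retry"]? 0.72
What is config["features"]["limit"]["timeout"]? 60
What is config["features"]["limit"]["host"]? 2.06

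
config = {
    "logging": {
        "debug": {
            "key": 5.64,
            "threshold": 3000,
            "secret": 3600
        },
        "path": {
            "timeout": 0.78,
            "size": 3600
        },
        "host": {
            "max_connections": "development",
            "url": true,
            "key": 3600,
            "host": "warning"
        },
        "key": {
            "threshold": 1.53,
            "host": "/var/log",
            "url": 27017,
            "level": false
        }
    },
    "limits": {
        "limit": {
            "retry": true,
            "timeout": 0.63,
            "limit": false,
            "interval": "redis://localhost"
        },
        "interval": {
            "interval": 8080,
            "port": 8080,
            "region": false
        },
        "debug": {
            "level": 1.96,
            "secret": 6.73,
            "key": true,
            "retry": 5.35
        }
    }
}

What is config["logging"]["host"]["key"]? 3600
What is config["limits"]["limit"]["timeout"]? 0.63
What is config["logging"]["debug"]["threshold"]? 3000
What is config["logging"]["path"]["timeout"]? 0.78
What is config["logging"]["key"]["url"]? 27017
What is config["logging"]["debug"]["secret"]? 3600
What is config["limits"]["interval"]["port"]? 8080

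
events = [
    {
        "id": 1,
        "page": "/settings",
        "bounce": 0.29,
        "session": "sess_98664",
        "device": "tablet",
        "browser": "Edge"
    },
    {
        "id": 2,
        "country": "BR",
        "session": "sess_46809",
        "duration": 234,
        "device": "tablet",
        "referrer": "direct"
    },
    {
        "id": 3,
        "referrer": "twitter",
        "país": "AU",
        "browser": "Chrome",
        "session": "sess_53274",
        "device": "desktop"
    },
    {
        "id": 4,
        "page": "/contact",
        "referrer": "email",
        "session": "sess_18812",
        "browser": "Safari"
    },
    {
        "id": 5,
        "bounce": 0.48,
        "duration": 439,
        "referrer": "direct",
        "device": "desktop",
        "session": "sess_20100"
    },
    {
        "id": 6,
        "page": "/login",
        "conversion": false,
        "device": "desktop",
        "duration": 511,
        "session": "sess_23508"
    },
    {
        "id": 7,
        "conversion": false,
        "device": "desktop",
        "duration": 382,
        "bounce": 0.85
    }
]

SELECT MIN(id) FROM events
1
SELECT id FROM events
[1, 2, 3, 4, 5, 6, 7]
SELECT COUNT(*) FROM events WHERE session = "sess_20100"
1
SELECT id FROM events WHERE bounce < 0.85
[1, 5]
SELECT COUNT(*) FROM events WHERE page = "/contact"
1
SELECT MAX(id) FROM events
7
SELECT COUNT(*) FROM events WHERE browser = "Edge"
1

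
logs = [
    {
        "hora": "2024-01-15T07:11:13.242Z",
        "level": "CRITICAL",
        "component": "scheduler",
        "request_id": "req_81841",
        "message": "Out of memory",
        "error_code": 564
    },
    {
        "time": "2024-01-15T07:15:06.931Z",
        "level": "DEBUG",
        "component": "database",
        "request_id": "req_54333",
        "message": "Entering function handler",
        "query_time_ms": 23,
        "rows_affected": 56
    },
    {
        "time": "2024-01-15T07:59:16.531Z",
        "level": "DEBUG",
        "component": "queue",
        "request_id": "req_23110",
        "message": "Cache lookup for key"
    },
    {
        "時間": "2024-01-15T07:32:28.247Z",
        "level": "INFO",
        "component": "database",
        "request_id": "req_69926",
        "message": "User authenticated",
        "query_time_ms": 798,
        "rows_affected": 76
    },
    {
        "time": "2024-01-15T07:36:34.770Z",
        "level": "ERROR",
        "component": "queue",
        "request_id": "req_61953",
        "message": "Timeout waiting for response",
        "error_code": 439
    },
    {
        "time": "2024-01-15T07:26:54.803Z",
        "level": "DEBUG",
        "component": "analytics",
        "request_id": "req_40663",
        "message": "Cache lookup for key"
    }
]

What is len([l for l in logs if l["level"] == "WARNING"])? 0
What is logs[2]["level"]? "DEBUG"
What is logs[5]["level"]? "DEBUG"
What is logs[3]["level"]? "INFO"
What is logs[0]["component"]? "scheduler"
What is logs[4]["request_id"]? "req_61953"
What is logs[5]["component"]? "analytics"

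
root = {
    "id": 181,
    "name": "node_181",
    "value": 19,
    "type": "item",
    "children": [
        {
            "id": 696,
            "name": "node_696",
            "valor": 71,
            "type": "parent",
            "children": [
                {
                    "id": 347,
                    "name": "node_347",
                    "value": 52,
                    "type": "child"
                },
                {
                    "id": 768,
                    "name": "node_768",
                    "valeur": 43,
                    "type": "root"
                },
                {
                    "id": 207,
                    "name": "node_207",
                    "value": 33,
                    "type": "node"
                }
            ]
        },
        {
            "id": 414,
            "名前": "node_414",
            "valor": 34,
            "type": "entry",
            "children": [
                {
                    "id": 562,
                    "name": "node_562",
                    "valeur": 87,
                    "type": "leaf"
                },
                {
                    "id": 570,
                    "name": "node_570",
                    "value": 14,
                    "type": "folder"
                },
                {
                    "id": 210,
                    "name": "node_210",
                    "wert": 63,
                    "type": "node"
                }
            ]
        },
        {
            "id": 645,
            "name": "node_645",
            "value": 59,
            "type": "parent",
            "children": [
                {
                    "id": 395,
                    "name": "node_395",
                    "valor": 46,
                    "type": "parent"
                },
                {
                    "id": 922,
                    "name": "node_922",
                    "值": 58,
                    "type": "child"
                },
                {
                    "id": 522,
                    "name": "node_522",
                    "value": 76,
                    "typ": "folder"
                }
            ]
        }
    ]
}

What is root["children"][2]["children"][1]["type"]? "child"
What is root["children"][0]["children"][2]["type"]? "node"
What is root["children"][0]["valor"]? 71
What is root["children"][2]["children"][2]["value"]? 76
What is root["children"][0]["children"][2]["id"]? 207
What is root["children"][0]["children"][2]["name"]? "node_207"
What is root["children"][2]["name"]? "node_645"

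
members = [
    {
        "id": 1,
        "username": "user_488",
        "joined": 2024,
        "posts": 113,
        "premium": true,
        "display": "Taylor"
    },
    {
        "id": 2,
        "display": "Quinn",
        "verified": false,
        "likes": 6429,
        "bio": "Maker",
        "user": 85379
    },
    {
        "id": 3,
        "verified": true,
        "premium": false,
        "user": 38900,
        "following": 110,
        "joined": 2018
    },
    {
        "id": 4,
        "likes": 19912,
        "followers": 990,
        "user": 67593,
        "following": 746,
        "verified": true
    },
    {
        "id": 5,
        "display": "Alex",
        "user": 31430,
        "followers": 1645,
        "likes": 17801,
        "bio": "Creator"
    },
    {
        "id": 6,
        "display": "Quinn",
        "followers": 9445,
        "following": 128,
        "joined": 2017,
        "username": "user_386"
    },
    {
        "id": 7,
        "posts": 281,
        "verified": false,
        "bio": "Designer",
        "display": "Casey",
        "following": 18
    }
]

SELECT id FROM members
[1, 2, 3, 4, 5, 6, 7]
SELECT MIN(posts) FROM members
113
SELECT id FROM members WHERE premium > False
[1]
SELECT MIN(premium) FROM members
False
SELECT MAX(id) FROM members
7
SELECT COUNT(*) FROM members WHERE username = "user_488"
1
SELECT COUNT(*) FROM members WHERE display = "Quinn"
2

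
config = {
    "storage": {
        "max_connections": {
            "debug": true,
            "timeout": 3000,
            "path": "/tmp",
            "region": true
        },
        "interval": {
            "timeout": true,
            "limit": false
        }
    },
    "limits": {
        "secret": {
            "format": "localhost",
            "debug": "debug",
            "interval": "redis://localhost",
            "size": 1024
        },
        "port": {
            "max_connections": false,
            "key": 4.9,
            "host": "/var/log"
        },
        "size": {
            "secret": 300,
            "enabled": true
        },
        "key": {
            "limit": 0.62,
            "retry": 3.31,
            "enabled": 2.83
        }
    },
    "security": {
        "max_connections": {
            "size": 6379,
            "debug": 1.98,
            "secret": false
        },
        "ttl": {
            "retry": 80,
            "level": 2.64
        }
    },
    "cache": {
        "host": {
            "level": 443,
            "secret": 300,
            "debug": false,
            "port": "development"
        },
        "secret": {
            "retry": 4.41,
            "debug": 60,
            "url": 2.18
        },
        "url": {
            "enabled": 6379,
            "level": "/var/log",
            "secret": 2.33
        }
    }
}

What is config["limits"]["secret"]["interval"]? "redis://localhost"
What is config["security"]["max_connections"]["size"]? 6379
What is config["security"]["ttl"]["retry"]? 80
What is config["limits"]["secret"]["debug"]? "debug"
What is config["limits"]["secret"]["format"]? "localhost"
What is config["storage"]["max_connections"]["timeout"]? 3000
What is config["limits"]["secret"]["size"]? 1024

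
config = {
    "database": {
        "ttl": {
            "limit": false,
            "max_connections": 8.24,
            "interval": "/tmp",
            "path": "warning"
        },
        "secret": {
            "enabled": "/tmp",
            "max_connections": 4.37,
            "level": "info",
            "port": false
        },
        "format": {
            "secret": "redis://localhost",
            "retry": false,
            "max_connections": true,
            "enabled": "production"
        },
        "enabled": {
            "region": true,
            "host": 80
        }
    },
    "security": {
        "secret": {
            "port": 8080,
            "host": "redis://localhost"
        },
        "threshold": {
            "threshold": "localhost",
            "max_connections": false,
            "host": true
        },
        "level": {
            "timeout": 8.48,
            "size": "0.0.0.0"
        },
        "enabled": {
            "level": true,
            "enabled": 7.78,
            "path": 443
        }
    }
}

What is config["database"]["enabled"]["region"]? True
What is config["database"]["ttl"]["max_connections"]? 8.24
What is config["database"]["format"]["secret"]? "redis://localhost"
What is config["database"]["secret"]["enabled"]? "/tmp"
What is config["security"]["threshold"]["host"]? True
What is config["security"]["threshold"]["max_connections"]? False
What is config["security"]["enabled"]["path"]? 443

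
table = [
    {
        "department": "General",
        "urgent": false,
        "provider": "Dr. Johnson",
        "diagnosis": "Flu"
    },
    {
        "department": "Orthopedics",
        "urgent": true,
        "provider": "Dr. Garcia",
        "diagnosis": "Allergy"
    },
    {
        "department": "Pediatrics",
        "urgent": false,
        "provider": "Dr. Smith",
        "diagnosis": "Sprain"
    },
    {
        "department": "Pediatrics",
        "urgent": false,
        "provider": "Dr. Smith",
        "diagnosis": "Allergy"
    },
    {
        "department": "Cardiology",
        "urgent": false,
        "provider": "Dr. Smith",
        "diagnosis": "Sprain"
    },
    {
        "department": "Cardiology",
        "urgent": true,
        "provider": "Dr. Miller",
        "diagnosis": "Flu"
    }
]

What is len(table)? 6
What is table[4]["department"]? "Cardiology"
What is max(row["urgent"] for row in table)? True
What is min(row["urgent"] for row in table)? False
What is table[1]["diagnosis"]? "Allergy"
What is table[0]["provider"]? "Dr. Johnson"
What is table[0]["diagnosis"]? "Flu"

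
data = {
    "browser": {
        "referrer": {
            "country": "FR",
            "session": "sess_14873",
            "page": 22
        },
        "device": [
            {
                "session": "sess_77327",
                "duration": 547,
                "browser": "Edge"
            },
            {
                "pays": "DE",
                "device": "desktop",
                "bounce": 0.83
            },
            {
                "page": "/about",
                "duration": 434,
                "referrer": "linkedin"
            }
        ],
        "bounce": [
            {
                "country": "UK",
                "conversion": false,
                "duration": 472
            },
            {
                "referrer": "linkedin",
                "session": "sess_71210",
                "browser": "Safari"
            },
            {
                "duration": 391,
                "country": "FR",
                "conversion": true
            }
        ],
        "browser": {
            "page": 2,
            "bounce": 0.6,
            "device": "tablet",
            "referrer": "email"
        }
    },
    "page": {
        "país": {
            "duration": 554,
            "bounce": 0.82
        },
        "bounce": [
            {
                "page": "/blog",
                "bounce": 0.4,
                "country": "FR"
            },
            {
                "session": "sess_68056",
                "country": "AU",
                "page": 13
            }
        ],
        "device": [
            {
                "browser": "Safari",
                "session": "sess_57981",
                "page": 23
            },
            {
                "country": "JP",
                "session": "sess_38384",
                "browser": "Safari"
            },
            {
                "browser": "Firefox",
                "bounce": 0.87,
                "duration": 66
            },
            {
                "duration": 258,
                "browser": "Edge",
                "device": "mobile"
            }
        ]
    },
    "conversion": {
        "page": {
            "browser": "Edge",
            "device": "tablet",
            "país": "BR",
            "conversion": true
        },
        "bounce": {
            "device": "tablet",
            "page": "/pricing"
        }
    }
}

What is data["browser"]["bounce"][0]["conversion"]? False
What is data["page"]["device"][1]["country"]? "JP"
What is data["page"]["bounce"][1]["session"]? "sess_68056"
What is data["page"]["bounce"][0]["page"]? "/blog"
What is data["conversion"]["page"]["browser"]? "Edge"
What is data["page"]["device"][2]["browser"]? "Firefox"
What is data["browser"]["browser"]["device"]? "tablet"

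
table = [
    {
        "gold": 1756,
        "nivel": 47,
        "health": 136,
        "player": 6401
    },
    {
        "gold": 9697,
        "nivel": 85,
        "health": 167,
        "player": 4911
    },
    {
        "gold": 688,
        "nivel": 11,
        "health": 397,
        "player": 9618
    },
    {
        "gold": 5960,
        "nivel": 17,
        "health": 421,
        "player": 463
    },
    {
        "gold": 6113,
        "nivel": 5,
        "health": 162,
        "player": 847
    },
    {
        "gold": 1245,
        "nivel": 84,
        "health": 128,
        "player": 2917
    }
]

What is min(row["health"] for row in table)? 128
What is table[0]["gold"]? 1756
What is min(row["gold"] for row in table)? 688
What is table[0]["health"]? 136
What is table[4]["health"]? 162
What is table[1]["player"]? 4911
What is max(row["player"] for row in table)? 9618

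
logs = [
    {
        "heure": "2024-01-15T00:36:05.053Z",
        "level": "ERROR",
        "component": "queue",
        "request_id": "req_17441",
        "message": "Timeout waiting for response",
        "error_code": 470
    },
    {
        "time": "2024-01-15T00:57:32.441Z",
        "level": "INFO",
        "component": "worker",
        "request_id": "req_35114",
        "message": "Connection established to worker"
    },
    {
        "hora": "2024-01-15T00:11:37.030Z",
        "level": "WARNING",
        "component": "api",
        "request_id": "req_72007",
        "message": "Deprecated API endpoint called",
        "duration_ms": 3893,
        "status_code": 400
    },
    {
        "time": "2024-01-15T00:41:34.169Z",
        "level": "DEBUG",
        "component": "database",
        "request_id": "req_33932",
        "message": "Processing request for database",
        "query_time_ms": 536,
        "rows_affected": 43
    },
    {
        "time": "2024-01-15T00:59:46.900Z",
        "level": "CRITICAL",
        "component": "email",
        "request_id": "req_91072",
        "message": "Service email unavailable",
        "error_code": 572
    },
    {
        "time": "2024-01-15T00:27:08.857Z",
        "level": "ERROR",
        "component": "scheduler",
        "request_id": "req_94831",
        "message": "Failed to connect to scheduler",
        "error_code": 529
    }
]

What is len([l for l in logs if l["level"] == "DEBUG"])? 1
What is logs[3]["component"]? "database"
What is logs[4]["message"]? "Service email unavailable"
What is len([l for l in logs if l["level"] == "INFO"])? 1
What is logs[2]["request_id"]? "req_72007"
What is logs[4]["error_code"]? 572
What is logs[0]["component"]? "queue"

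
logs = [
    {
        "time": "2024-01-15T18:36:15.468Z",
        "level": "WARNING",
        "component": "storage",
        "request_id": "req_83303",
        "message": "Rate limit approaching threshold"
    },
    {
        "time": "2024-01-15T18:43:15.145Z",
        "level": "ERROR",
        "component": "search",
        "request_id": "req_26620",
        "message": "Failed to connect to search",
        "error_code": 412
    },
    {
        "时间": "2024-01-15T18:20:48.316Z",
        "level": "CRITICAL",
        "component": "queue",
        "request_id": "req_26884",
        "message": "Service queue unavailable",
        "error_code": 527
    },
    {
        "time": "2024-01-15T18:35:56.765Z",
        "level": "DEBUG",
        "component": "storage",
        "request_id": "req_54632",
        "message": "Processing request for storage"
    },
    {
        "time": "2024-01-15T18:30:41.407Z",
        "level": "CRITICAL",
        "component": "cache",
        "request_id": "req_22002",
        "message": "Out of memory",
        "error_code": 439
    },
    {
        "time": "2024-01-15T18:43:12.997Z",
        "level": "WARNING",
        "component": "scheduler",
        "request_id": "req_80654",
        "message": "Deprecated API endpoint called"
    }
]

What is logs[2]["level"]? "CRITICAL"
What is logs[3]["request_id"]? "req_54632"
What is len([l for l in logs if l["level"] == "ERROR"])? 1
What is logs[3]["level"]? "DEBUG"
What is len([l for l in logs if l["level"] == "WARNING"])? 2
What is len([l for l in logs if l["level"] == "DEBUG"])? 1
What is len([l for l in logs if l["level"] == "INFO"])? 0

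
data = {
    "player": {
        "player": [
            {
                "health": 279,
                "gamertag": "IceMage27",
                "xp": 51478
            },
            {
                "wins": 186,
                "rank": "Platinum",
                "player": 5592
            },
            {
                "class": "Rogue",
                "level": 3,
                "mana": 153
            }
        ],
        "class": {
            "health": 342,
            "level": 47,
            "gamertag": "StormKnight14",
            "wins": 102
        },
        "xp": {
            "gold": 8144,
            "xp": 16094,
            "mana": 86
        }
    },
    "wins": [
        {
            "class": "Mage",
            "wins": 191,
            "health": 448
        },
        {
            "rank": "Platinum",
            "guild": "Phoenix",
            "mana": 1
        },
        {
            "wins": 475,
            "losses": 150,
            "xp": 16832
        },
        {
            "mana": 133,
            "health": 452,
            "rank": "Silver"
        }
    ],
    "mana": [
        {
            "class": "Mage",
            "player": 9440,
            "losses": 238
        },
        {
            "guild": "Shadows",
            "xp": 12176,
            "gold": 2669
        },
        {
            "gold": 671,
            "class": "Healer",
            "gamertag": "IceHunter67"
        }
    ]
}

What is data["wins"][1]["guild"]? "Phoenix"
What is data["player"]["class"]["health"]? 342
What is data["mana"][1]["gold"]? 2669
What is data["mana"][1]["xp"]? 12176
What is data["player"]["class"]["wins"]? 102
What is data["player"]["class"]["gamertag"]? "StormKnight14"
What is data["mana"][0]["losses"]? 238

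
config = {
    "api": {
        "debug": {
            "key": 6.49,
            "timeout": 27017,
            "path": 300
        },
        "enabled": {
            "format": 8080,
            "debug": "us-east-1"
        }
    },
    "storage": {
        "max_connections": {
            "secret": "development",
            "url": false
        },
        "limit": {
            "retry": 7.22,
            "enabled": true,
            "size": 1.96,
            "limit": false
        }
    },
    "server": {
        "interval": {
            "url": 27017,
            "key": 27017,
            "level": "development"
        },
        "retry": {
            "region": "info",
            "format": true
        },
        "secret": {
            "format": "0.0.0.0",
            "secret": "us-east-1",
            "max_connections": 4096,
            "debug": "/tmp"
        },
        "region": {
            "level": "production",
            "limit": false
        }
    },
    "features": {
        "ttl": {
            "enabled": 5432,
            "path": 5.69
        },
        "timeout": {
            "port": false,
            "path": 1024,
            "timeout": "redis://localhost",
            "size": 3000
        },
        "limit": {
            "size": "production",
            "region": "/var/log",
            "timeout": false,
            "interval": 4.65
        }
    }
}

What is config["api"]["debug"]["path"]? 300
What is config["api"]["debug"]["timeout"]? 27017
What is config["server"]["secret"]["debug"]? "/tmp"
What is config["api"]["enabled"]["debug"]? "us-east-1"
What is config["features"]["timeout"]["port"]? False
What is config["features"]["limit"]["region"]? "/var/log"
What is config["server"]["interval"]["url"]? 27017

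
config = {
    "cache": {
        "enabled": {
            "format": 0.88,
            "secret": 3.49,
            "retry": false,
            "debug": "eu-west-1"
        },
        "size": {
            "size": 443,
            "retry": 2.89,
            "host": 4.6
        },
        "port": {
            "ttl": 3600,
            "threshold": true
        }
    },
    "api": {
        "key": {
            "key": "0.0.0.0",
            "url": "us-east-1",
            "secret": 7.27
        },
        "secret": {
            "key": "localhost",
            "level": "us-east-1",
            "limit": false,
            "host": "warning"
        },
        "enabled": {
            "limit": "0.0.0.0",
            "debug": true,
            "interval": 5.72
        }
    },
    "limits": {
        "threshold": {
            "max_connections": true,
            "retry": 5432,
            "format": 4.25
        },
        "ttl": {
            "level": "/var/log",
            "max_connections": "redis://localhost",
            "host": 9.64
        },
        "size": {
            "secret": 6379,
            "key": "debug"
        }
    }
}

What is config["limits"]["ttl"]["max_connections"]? "redis://localhost"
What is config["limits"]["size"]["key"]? "debug"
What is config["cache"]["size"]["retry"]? 2.89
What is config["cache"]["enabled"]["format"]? 0.88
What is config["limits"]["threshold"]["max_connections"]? True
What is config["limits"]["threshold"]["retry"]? 5432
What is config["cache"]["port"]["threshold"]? True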